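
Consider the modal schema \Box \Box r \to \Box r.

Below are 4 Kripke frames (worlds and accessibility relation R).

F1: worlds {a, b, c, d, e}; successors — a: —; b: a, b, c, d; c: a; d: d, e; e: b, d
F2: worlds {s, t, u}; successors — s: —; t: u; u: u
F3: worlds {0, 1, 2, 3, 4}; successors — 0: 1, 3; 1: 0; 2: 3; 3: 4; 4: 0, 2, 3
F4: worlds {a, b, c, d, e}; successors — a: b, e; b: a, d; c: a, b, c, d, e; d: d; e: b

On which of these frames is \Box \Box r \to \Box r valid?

This is the axiom for density; its first-order frame correspondent is \forall x \forall y (Rxy \to \exists z (Rxz \wedge Rzy)).
F1: fails — Rca but no z with Rcz and Rza.
F2: holds.
F3: fails — R10 but no z with R1z and Rz0.
F4: fails — Reb but no z with Rez and Rzb.

F2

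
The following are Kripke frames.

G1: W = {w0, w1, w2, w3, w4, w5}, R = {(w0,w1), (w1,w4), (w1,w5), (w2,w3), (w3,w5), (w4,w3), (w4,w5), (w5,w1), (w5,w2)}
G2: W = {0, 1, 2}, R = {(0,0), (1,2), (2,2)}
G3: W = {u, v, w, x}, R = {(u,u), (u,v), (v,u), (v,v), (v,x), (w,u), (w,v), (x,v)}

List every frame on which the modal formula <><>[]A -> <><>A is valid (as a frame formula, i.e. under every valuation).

G2, G3

The schema corresponds to a generalized confluence (Geach) condition: forall x forall y (x R^2 y -> exists w (yRw & x R^2 w)).
G1: fails — w0R²w5 but no w with w5Rw and w0R²w.
G2: ✓.
G3: ✓.
Valid on: G2, G3.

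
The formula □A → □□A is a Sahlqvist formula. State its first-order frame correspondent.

Transitivity

Suppose □A→□□A is valid. Take Rxy, Ryz and set V(A)={w : Rxw}. Then □A at x, so □□A at x, so □A at y, so A at z, i.e. Rxz.
Conversely, on a frame with transitivity the schema holds at every world under every valuation.
So the correspondent is transitivity.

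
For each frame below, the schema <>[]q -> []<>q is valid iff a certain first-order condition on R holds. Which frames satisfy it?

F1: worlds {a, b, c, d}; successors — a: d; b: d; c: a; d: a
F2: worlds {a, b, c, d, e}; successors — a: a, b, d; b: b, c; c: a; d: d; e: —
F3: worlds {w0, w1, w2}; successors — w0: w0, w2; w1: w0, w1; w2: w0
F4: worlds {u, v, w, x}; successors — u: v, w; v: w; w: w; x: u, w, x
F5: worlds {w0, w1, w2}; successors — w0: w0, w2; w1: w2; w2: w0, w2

F1, F3, F4, F5

This is the axiom for convergence; its first-order frame correspondent is forall x forall y forall z (Rxy & Rxz -> exists w (Ryw & Rzw)).
F1: satisfies the condition.
F2: fails — Rab and Rad but b and d have no common successor.
F3: satisfies the condition.
F4: satisfies the condition.
F5: satisfies the condition.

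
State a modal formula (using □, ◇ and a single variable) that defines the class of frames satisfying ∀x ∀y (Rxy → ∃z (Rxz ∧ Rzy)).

□□ψ → □ψ

This is density; the standard corresponding axiom is C4: □□ψ → □ψ.
Suppose □□ψ→□ψ is valid. Take Rxy and set V(ψ)={w : xR²w}. Then □□ψ at x, so □ψ at x, so ψ at y, i.e. ∃z(Rxz∧Rzy).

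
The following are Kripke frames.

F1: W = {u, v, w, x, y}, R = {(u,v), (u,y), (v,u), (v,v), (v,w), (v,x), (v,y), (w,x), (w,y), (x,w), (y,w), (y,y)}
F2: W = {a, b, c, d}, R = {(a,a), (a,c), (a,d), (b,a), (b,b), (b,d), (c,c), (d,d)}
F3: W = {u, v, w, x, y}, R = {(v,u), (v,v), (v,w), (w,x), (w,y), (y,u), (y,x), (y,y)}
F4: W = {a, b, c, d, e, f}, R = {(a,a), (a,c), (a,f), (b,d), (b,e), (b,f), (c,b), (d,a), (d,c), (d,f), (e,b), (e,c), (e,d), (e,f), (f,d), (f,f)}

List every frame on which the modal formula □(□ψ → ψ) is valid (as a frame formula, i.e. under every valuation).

This is the axiom for shift-reflexivity; its first-order frame correspondent is ∀x ∀y (Rxy → Ryy).
F1: fails — Rxw but not Rww.
F2: condition met.
F3: fails — Ryx but not Rxx.
F4: fails — Reb but not Rbb.

F2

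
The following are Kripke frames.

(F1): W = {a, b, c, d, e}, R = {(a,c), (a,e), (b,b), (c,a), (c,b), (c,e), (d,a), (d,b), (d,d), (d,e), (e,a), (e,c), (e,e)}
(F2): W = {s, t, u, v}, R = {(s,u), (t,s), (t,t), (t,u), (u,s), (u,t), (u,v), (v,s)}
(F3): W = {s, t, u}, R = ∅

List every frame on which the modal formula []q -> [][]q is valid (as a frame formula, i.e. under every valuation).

The schema corresponds to transitivity: forall x forall y forall z (Rxy & Ryz -> Rxz).
(F1): fails — Rde and Rec but not Rdc.
(F2): fails — Rut and Rtu but not Ruu.
(F3): condition met.

(F3)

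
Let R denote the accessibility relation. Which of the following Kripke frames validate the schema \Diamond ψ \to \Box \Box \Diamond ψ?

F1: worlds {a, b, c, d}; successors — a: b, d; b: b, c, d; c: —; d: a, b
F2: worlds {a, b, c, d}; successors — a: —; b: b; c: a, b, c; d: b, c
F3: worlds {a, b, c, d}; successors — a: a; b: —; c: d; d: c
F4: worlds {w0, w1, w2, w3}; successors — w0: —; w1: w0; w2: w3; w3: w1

Frame correspondent (Sahlqvist): \forall x \forall y \forall z ((xRy \wedge x R^2 z) \to \exists w (y = w \wedge zRw)) — i.e. a generalized confluence (Geach) condition.
F1: fails — aRb, aR²c but no w with b=w and cRw.
F2: fails — cRa, cR²a but no w with a=w and aRw.
F3: ✓.
F4: fails — w2Rw3, w2R²w1 but no w with w3=w and w1Rw.

F3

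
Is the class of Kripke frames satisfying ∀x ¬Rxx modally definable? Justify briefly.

Not modally definable

If a class were modally definable it would be closed under surjective bounded morphisms (Goldblatt–Thomason).
The 3-cycle (worlds a,b,c with a→b→c→a) is irreflexive, and the map sending every world to a single reflexive point • is a surjective bounded morphism (forth: every edge maps to (•,•); back: every world has a successor). So any modal formula valid on the 3-cycle is also valid on the reflexive point, which is not irreflexive.
So the class is not modally definable.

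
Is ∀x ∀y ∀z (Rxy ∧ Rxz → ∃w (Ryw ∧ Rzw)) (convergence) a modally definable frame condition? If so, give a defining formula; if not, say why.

Yes — defined by ◇□r → □◇r

The condition is convergence. A defining modal formula is ◇□r → □◇r.
Suppose ◇□r→□◇r is valid. Take Rxy, Rxz and set V(r)={w : Ryw}. Then □r at y so ◇□r at x, so □◇r at x, so ◇r at z, giving w with Rzw and Ryw.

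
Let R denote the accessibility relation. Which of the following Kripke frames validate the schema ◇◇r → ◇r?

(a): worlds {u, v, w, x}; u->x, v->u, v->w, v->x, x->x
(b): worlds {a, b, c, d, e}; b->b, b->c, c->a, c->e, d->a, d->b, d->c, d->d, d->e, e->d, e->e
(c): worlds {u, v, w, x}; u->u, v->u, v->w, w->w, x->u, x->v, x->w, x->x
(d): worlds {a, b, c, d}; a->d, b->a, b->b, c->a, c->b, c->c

(a), (c)

This is the axiom for transitivity; its first-order frame correspondent is ∀x ∀y ∀z (Rxy ∧ Ryz → Rxz).
(a): holds.
(b): fails — Rbc and Rce but not Rbe.
(c): holds.
(d): fails — Rba and Rad but not Rbd.
Valid on: (a), (c).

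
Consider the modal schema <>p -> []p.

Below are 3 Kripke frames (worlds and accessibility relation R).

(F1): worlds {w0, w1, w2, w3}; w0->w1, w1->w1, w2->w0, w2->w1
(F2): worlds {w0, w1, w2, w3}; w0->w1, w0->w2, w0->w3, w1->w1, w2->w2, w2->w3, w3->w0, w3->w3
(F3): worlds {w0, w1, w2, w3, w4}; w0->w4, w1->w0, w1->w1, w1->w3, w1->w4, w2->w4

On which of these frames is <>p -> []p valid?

none

Frame correspondent (Sahlqvist): forall x forall y forall z (Rxy & Rxz -> y = z) — i.e. partial functionality.
(F1): fails — w2 sees both w0 and w1.
(F2): fails — w0 sees both w1 and w2.
(F3): fails — w1 sees both w0 and w1.
Valid on no frame.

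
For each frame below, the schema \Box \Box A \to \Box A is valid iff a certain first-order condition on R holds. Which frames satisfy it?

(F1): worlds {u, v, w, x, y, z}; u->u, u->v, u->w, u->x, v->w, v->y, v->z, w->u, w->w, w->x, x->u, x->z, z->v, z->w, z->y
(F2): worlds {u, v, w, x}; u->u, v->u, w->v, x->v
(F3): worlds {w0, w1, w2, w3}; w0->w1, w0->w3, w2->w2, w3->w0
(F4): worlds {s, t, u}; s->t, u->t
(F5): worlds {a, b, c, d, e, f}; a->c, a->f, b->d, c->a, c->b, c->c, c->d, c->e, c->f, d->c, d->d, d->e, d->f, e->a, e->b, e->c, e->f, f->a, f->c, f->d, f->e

(F5)

Frame correspondent (Sahlqvist): \forall x \forall y (Rxy \to \exists z (Rxz \wedge Rzy)) — i.e. density.
(F1): fails — Rvz but no t with Rvt and Rtz.
(F2): fails — Rwv but no z with Rwz and Rzv.
(F3): fails — Rw0w1 but no z with Rw0z and Rzw1.
(F4): fails — Rut but no z with Ruz and Rzt.
(F5): ✓.
Valid on: (F5).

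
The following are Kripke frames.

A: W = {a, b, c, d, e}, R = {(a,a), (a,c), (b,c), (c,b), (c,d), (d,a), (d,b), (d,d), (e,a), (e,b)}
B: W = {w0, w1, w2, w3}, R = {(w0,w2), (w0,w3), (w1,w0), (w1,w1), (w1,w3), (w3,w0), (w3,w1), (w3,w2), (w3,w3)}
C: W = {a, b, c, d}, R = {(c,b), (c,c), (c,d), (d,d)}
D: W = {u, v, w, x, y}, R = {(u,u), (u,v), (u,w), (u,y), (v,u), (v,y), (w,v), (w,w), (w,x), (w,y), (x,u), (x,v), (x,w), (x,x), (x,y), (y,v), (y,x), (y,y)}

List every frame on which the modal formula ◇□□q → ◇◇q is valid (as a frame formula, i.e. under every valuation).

D

The schema corresponds to a generalized confluence (Geach) condition: ∀x ∀y (xRy → ∃w (yR²w ∧ xR²w)).
A: fails — eRb but no w with bR²w and eR²w.
B: fails — w0Rw2 but no w with w2R²w and w0R²w.
C: fails — cRb but no w with bR²w and cR²w.
D: satisfies the condition.
Valid on: D.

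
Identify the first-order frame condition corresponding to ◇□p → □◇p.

Suppose ◇□p→□◇p is valid. Take Rxy, Rxz and set V(p)={w : Ryw}. Then □p at y so ◇□p at x, so □◇p at x, so ◇p at z, giving w with Rzw and Ryw.

Convergence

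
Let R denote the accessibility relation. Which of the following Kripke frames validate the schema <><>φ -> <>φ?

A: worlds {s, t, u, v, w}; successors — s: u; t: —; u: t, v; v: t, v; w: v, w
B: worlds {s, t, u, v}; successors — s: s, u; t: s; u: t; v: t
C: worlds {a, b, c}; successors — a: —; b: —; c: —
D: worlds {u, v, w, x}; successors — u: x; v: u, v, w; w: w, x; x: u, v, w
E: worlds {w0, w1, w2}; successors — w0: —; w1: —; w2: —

C, E

The schema corresponds to transitivity: forall x forall y forall z (Rxy & Ryz -> Rxz).
A: fails — Rwv and Rvt but not Rwt.
B: fails — Rut and Rts but not Rus.
C: holds.
D: fails — Rxw and Rwx but not Rxx.
E: holds.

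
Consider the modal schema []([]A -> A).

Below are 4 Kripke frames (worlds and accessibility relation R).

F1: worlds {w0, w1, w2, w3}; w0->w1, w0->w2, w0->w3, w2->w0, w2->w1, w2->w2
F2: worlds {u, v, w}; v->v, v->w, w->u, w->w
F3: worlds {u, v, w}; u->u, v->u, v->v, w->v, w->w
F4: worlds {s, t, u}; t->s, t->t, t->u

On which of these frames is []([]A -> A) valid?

This is the axiom for shift-reflexivity; its first-order frame correspondent is forall x forall y (Rxy -> Ryy).
F1: fails — Rw0w1 but not Rw1w1.
F2: fails — Rwu but not Ruu.
F3: condition met.
F4: fails — Rtu but not Ruu.

F3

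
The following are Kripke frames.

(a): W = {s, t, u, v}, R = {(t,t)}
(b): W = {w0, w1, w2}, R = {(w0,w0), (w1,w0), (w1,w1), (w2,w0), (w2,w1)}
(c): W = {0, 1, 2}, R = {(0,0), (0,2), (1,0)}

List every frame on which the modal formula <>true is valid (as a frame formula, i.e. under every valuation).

(b)

The schema corresponds to seriality: forall x exists y Rxy.
(a): fails — world s has no successor.
(b): satisfies the condition.
(c): fails — world 2 has no successor.
Valid on: (b).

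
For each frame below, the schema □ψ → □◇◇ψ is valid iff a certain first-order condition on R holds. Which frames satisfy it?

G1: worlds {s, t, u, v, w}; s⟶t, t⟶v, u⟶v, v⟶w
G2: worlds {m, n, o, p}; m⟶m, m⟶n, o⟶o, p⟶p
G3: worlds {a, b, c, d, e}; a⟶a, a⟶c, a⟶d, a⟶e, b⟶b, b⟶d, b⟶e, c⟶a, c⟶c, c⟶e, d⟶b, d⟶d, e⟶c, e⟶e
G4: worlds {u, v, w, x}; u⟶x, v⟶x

Frame correspondent (Sahlqvist): ∀x ∀z (xRz → ∃w (xRw ∧ zR²w)) — i.e. a generalized confluence (Geach) condition.
G1: fails — sRt but no w* with sRw* and tR²w*.
G2: fails — mRn but no w with mRw and nR²w.
G3: condition met.
G4: fails — uRx but no t with uRt and xR²t.
Valid on: G3.

G3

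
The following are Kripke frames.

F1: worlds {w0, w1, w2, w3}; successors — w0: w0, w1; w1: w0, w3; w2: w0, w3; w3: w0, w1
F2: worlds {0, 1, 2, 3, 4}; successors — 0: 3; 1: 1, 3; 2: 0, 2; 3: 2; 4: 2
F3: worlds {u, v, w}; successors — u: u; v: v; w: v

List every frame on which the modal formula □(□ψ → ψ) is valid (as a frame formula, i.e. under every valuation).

This is the axiom for shift-reflexivity; its first-order frame correspondent is ∀x ∀y (Rxy → Ryy).
F1: fails — Rw3w1 but not Rw1w1.
F2: fails — R20 but not R00.
F3: satisfies the condition.
Valid on: F3.

F3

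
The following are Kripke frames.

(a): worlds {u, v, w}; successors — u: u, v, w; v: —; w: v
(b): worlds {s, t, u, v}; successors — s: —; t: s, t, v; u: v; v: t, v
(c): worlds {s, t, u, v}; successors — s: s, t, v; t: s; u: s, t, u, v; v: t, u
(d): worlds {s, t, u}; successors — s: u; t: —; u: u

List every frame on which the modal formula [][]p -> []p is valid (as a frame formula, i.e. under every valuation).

The schema corresponds to density: forall x forall y (Rxy -> exists z (Rxz & Rzy)).
(a): fails — Rwv but no z with Rwz and Rzv.
(b): holds.
(c): holds.
(d): holds.

(b), (c), (d)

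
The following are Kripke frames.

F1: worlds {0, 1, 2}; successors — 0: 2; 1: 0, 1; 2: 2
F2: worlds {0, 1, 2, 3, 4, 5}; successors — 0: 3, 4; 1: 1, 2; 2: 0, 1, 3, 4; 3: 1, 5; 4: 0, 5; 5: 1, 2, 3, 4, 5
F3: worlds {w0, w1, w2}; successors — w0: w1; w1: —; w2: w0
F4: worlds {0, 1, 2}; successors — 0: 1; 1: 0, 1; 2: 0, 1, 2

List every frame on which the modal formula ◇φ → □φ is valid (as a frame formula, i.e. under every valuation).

F3

The schema corresponds to partial functionality: ∀x ∀y ∀z (Rxy ∧ Rxz → y = z).
F1: fails — 1 sees both 0 and 1.
F2: fails — 0 sees both 3 and 4.
F3: ✓.
F4: fails — 1 sees both 0 and 1.
Valid on: F3.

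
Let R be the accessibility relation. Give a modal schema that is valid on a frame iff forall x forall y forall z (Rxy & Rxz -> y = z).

◇ψ → □ψ

This is partial functionality; the standard corresponding axiom is CD: ◇ψ → □ψ.
Suppose ◇ψ→□ψ is valid. Take Rxy, Rxz and set V(ψ)={y}. Then ◇ψ at x, so □ψ at x, so ψ at z, i.e. z=y.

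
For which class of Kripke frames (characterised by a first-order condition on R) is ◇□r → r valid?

Equivalently (dual form): r → □◇r.
Suppose r→□◇r is valid. Take Rxy and set V(r)={x}. Then r at x, so □◇r at x, so ◇r at y, so some z with Ryz has r; z=x, i.e. Ryx.
Conversely, any frame satisfying ∀x ∀y (Rxy → Ryx) validates the schema.
So the correspondent is symmetry.

symmetry: ∀x ∀y (Rxy → Ryx)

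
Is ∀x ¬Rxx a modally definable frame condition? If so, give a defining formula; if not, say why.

Any modally definable frame class is closed under surjective bounded morphisms.
The 2-cycle (worlds 0,1 with 0→1→0) is irreflexive, and the map sending every world to a single reflexive point • is a surjective bounded morphism (forth: every edge maps to (•,•); back: every world has a successor). So any modal formula valid on the 2-cycle is also valid on the reflexive point, which is not irreflexive.
Hence irreflexivity is not modally definable.

Not modally definable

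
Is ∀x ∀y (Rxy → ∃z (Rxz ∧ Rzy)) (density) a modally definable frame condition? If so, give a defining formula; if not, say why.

The condition is density. A defining modal formula is □□r → □r.

Definable; □□r → □r defines it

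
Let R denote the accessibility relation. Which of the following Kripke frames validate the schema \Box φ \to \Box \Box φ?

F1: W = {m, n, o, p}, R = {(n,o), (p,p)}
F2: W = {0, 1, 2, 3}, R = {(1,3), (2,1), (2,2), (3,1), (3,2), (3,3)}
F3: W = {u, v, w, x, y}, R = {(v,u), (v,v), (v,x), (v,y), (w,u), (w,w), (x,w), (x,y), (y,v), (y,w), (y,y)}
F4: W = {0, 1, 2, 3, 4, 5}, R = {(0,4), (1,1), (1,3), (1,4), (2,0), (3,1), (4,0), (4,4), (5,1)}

Frame correspondent (Sahlqvist): \forall x \forall y \forall z (Rxy \wedge Ryz \to Rxz) — i.e. transitivity.
F1: holds.
F2: fails — R21 and R13 but not R23.
F3: fails — Rxw and Rwu but not Rxu.
F4: fails — R31 and R14 but not R34.
Valid on: F1.

F1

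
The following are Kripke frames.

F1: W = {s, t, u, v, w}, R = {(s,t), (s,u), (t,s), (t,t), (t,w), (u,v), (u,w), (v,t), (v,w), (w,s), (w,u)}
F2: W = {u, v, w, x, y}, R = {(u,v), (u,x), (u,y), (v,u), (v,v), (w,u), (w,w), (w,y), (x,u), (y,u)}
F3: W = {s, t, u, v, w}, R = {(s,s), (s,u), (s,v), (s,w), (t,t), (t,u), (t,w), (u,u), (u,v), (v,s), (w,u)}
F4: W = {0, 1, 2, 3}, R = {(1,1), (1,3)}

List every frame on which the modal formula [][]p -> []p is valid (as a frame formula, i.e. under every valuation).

F3, F4

This is the axiom for density; its first-order frame correspondent is forall x forall y (Rxy -> exists z (Rxz & Rzy)).
F1: fails — Ruv but no z with Ruz and Rzv.
F2: fails — Rxu but no z with Rxz and Rzu.
F3: satisfies the condition.
F4: satisfies the condition.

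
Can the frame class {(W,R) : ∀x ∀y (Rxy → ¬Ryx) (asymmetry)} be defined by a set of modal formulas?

Any modally definable frame class is closed under surjective bounded morphisms.
The 3-cycle (worlds a,b,c with a→b→c→a) is asymmetric. Mapping every world to a single reflexive point • is a surjective bounded morphism, and the reflexive point is not asymmetric (R•• but asymmetry requires ¬R••).
Hence asymmetry is not modally definable.

Not modally definable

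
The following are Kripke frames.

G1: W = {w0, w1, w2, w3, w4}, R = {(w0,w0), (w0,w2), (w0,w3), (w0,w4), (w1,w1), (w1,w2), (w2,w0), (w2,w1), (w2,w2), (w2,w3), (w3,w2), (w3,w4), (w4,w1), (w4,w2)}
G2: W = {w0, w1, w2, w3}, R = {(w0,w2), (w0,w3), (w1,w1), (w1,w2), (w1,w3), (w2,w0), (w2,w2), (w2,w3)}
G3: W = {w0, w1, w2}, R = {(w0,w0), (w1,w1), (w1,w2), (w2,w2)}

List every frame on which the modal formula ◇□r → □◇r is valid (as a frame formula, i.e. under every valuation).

This is the axiom for convergence; its first-order frame correspondent is ∀x ∀y ∀z (Rxy ∧ Rxz → ∃w (Ryw ∧ Rzw)).
G1: condition met.
G2: fails — Rw0w2 and Rw0w3 but w2 and w3 have no common successor.
G3: condition met.

G1, G3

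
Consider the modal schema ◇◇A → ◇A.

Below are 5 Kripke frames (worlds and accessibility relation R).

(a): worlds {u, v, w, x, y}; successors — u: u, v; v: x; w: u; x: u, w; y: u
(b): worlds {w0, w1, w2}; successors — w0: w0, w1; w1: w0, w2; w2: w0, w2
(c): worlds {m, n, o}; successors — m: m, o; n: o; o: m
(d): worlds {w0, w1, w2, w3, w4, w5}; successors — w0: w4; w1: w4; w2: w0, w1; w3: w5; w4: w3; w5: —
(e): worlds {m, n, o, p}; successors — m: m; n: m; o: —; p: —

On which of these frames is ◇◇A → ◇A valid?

(e)

Frame correspondent (Sahlqvist): ∀x ∀y ∀z (Rxy ∧ Ryz → Rxz) — i.e. transitivity.
(a): fails — Ruv and Rvx but not Rux.
(b): fails — Rw1w0 and Rw0w1 but not Rw1w1.
(c): fails — Rno and Rom but not Rnm.
(d): fails — Rw0w4 and Rw4w3 but not Rw0w3.
(e): holds.
Valid on: (e).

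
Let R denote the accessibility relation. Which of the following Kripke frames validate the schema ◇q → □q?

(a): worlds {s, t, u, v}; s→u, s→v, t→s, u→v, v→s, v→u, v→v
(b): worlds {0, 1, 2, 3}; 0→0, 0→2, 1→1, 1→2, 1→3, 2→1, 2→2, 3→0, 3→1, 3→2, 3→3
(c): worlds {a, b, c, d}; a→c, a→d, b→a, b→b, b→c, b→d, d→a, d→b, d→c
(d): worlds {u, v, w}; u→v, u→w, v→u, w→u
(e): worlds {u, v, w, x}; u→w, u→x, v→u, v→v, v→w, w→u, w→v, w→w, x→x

This is the axiom for partial functionality; its first-order frame correspondent is ∀x ∀y ∀z (Rxy ∧ Rxz → y = z).
(a): fails — s sees both u and v.
(b): fails — 0 sees both 0 and 2.
(c): fails — a sees both c and d.
(d): fails — u sees both v and w.
(e): fails — u sees both w and x.

none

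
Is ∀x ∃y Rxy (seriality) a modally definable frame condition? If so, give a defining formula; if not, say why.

Definable; □q → ◇q defines it

Yes: it is seriality, defined by the D schema □q → ◇q.
Suppose □q→◇q is valid. At any x set V(q)=W. Then □q at x, so ◇q at x, so x has a successor.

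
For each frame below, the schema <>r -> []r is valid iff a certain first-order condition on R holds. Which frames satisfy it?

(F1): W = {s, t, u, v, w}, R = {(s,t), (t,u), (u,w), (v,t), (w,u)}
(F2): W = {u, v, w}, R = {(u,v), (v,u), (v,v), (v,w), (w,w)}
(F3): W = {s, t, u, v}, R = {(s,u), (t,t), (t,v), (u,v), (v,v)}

(F1)

Frame correspondent (Sahlqvist): forall x forall y forall z (Rxy & Rxz -> y = z) — i.e. partial functionality.
(F1): ✓.
(F2): fails — v sees both u and v.
(F3): fails — t sees both t and v.
Valid on: (F1).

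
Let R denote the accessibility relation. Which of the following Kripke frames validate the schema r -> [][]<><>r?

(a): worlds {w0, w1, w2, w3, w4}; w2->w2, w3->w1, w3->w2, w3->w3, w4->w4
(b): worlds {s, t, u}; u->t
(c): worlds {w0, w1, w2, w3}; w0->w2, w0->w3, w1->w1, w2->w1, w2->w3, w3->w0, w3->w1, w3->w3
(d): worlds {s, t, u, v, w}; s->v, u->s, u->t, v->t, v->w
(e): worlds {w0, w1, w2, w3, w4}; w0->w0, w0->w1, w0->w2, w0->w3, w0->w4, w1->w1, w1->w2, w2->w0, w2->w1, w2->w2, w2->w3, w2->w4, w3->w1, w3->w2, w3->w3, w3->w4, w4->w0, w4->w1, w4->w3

(b), (e)

This is the axiom for a generalized confluence (Geach) condition; its first-order frame correspondent is forall x forall z (x R^2 z -> exists w (x = w & z R^2 w)).
(a): fails — w3R²w1 but no w with w3=w and w1R²w.
(b): holds.
(c): fails — w0R²w1 but no w with w0=w and w1R²w.
(d): fails — sR²t but no w* with s=w* and tR²w*.
(e): holds.
Valid on: (b), (e).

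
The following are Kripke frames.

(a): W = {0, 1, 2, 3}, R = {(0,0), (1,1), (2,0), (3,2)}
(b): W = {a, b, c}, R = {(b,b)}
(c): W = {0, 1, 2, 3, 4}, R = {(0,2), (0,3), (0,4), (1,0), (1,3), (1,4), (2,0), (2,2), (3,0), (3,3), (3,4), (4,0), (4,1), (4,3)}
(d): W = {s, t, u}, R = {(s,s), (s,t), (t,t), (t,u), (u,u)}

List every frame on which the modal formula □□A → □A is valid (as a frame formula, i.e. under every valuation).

(b), (d)

This is the axiom for density; its first-order frame correspondent is ∀x ∀y (Rxy → ∃z (Rxz ∧ Rzy)).
(a): fails — R32 but no z with R3z and Rz2.
(b): condition met.
(c): fails — R41 but no z with R4z and Rz1.
(d): condition met.
Valid on: (b), (d).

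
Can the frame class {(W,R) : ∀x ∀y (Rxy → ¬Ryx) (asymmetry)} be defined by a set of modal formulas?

Any modally definable frame class is closed under surjective bounded morphisms.
The 5-cycle (worlds a,b,c,d,e with a→b→c→d→e→a) is asymmetric. Mapping every world to a single reflexive point • is a surjective bounded morphism, and the reflexive point is not asymmetric (R•• but asymmetry requires ¬R••).
Hence asymmetry is not modally definable.

No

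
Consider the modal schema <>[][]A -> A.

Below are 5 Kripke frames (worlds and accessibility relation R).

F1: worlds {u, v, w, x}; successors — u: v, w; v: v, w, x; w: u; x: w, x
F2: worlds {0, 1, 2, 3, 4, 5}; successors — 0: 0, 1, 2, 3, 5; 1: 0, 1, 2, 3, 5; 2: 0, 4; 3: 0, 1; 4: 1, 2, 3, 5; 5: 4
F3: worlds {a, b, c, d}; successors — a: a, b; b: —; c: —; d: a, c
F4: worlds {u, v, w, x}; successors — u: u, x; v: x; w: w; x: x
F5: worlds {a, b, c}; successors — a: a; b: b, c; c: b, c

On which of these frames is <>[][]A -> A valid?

F5

Frame correspondent (Sahlqvist): forall x forall y (xRy -> exists w (y R^2 w & x = w)) — i.e. a generalized confluence (Geach) condition.
F1: fails — uRw but no t with wR²t and u=t.
F2: fails — 0R5 but no w with 5R²w and 0=w.
F3: fails — aRb but no w with bR²w and a=w.
F4: fails — uRx but no t with xR²t and u=t.
F5: ✓.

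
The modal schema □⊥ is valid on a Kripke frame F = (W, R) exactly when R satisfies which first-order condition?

□⊥ is valid iff no world has any successor (otherwise □⊥ fails at any world with one).
Conversely, any frame satisfying ∀x ∀y ¬Rxy validates the schema.
So the correspondent is emptiness of R.

emptiness of R: ∀x ∀y ¬Rxy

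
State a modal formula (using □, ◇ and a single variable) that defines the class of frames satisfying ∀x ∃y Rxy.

This is seriality; the standard corresponding axiom is D: □r → ◇r.
Suppose □r→◇r is valid. At any x set V(r)=W. Then □r at x, so ◇r at x, so x has a successor.

□r → ◇r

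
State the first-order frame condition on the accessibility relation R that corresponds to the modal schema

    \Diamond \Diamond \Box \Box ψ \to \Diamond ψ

\forall x \forall y (x R^2 y \to \exists w (y R^2 w \wedge xRw))

This is a Sahlqvist (Geach-type) schema ◇^2□^2ψ → □^0◇^1ψ.
Minimal-valuation argument: fix x; take any y with xR^2y and any z with xR^0z. Set V(ψ) to the set of worlds R-reachable from y in exactly 2 steps. Then □^2ψ holds at y, so the antecedent holds at x; validity forces ◇^1ψ at z, giving a w with zR^1w and yR^2w.
First-order correspondent: \forall x \forall y (x R^2 y \to \exists w (y R^2 w \wedge xRw)).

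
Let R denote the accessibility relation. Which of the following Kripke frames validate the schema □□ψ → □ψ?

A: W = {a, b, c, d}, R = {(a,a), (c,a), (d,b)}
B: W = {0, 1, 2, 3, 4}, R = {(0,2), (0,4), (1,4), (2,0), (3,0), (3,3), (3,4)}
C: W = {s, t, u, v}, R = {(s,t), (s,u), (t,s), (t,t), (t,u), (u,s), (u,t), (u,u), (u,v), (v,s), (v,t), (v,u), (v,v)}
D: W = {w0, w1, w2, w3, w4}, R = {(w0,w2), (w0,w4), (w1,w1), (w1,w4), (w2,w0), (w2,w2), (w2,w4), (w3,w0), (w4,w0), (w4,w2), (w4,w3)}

C

Frame correspondent (Sahlqvist): ∀x ∀y (Rxy → ∃z (Rxz ∧ Rzy)) — i.e. density.
A: fails — Rdb but no z with Rdz and Rzb.
B: fails — R02 but no z with R0z and Rz2.
C: satisfies the condition.
D: fails — Rw3w0 but no z with Rw3z and Rzw0.
Valid on: C.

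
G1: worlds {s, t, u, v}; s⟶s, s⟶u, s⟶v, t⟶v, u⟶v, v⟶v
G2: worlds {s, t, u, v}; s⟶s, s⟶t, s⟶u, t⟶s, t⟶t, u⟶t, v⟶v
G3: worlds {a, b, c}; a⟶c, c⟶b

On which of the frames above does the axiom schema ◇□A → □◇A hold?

This is the axiom for convergence; its first-order frame correspondent is ∀x ∀y ∀z (Rxy ∧ Rxz → ∃w (Ryw ∧ Rzw)).
G1: ✓.
G2: ✓.
G3: fails — Rcb and Rcb but b and b have no common successor.
Valid on: G1, G2.

G1, G2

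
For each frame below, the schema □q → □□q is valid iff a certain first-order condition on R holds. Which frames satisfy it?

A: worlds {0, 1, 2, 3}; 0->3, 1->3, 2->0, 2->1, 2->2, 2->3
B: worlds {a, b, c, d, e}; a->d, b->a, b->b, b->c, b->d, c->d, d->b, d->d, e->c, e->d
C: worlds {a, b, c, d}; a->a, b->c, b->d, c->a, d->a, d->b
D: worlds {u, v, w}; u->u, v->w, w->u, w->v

This is the axiom for transitivity; its first-order frame correspondent is ∀x ∀y ∀z (Rxy ∧ Ryz → Rxz).
A: holds.
B: fails — Rcd and Rdb but not Rcb.
C: fails — Rbc and Rca but not Rba.
D: fails — Rvw and Rwu but not Rvu.

A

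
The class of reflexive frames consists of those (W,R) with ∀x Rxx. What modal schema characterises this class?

The condition is reflexivity. The T schema □q → q defines it.
Suppose □q→q is valid. At any x set V(q)={w : Rxw}. Then □q holds at x, so q holds at x, i.e. Rxx.

□q → q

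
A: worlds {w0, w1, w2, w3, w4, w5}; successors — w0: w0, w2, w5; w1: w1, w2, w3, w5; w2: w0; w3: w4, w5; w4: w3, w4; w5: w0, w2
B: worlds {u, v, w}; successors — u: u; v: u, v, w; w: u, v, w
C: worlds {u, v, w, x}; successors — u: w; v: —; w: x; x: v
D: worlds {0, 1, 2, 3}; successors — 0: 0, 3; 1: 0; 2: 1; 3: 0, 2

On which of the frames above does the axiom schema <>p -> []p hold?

C

This is the axiom for partial functionality; its first-order frame correspondent is forall x forall y forall z (Rxy & Rxz -> y = z).
A: fails — w0 sees both w0 and w2.
B: fails — v sees both u and v.
C: satisfies the condition.
D: fails — 0 sees both 0 and 3.
Valid on: C.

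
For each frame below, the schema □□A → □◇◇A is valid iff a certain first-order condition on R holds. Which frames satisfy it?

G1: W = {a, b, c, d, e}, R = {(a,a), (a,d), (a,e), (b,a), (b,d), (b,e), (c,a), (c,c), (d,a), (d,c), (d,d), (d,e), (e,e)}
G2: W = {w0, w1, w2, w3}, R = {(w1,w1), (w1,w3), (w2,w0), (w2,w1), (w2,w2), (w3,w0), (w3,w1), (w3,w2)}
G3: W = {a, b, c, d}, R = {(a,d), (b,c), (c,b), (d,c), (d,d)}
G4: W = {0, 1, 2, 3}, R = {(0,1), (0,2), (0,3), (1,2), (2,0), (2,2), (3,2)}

The schema corresponds to a generalized confluence (Geach) condition: ∀x ∀z (xRz → ∃w (xR²w ∧ zR²w)).
G1: holds.
G2: fails — w2Rw0 but no w with w2R²w and w0R²w.
G3: fails — bRc but no w with bR²w and cR²w.
G4: holds.
Valid on: G1, G4.

G1, G4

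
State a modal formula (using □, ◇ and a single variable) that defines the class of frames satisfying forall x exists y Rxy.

□p → ◇p

The condition is seriality. The D schema □p → ◇p defines it.
Suppose □p→◇p is valid. At any x set V(p)=W. Then □p at x, so ◇p at x, so x has a successor.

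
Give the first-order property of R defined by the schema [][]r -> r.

This is a Sahlqvist (Geach-type) schema ◇^0□^2r → □^0◇^0r.
First-order correspondent: forall x exists w (x R^2 w & x = w).

forall x exists w (x R^2 w & x = w)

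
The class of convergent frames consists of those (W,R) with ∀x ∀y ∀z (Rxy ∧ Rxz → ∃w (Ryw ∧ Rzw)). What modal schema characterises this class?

◇□r → □◇r

The condition is convergence. The .2 schema ◇□r → □◇r defines it.
Suppose ◇□r→□◇r is valid. Take Rxy, Rxz and set V(r)={w : Ryw}. Then □r at y so ◇□r at x, so □◇r at x, so ◇r at z, giving w with Rzw and Ryw.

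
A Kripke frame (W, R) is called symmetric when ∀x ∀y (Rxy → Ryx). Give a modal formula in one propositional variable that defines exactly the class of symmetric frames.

s → □◇s

This is symmetry; the standard corresponding axiom is B: s → □◇s.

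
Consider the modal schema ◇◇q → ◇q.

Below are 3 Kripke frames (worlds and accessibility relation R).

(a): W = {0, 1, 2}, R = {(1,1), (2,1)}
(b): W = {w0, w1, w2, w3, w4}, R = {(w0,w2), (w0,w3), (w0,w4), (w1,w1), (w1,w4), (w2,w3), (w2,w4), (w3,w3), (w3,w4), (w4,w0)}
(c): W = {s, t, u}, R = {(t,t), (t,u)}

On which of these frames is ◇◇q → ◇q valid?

(a), (c)

The schema corresponds to transitivity: ∀x ∀y ∀z (Rxy ∧ Ryz → Rxz).
(a): satisfies the condition.
(b): fails — Rw0w4 and Rw4w0 but not Rw0w0.
(c): satisfies the condition.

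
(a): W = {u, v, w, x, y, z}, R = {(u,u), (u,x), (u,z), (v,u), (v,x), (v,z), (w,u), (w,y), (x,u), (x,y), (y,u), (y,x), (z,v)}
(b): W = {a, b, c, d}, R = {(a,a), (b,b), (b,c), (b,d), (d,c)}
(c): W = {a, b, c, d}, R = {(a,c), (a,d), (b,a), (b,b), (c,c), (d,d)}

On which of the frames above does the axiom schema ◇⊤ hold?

(a), (c)

This is the axiom for seriality; its first-order frame correspondent is ∀x ∃y Rxy.
(a): condition met.
(b): fails — world c has no successor.
(c): condition met.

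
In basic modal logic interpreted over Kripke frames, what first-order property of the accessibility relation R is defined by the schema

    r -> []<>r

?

symmetry

Suppose r→□◇r is valid. Take Rxy and set V(r)={x}. Then r at x, so □◇r at x, so ◇r at y, so some z with Ryz has r; z=x, i.e. Ryx.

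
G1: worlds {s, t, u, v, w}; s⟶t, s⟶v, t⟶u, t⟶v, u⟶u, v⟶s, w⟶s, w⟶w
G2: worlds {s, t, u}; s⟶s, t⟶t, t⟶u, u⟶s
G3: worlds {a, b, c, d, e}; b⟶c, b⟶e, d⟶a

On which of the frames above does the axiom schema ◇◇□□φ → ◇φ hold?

G3

Frame correspondent (Sahlqvist): ∀x ∀y (xR²y → ∃w (yR²w ∧ xRw)) — i.e. a generalized confluence (Geach) condition.
G1: fails — sR²u but no w* with uR²w* and sRw*.
G2: fails — tR²s but no w with sR²w and tRw.
G3: ✓.
Valid on: G3.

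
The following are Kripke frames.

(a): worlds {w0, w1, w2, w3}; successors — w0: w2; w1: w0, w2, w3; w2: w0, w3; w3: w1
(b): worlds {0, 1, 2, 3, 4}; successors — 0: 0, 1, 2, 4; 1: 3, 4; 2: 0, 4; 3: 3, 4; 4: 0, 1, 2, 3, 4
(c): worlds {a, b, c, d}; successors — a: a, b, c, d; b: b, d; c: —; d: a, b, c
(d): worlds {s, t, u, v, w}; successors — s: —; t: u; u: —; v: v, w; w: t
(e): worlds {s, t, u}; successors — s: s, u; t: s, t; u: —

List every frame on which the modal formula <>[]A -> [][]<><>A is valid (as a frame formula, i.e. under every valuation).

Frame correspondent (Sahlqvist): forall x forall y forall z ((xRy & x R^2 z) -> exists w (yRw & z R^2 w)) — i.e. a generalized confluence (Geach) condition.
(a): fails — w1Rw0, w1R²w0 but no w with w0Rw and w0R²w.
(b): condition met.
(c): fails — aRa, aR²c but no w with aRw and cR²w.
(d): fails — vRv, vR²t but no w* with vRw* and tR²w*.
(e): fails — sRs, sR²u but no w with sRw and uR²w.

(b)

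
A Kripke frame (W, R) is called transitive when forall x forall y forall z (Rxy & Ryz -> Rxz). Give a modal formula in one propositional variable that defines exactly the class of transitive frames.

□s → □□s

A defining formula is □s → □□s (the 4 axiom).
Suppose □s→□□s is valid. Take Rxy, Ryz and set V(s)={w : Rxw}. Then □s at x, so □□s at x, so □s at y, so s at z, i.e. Rxz.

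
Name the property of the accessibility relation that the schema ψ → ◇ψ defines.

This schema is equivalent to the T axiom □ψ → ψ.
Its frame correspondent is reflexivity — ∀x Rxx.

reflexivity: ∀x Rxx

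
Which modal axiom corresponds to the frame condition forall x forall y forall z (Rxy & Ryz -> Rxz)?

□r → □□r

A defining formula is □r → □□r (the 4 axiom).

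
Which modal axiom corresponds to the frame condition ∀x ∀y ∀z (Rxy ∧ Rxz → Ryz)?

The condition is the Euclidean property. The 5 schema ◇r → □◇r defines it.
Suppose ◇r→□◇r is valid. Take Rxy, Rxz and set V(r)={y}. Then ◇r at x, so □◇r at x, so ◇r at z, so some w with Rzw has r; w=y, i.e. Rzy. By symmetry of the argument, Ryz.

◇r → □◇r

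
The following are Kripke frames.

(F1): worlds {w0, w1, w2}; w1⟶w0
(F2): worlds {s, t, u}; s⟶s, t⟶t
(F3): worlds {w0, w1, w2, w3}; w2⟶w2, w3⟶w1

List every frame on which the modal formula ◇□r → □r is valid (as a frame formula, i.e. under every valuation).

Frame correspondent (Sahlqvist): ∀x ∀y ∀z (Rxy ∧ Rxz → Ryz) — i.e. the Euclidean property.
(F1): fails — Rw1w0 and Rw1w0 but not Rw0w0.
(F2): condition met.
(F3): fails — Rw3w1 and Rw3w1 but not Rw1w1.

(F2)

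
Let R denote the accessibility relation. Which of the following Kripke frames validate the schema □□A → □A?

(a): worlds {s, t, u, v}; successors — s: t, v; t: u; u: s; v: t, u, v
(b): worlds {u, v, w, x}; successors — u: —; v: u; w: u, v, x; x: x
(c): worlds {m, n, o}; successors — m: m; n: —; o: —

The schema corresponds to density: ∀x ∀y (Rxy → ∃z (Rxz ∧ Rzy)).
(a): fails — Rus but no z with Ruz and Rzs.
(b): fails — Rvu but no z with Rvz and Rzu.
(c): condition met.

(c)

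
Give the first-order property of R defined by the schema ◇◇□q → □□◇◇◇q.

This is a Sahlqvist (Geach-type) schema ◇^2□^1q → □^2◇^3q.
First-order correspondent: ∀x ∀y ∀z ((xR²y ∧ xR²z) → ∃w (yRw ∧ zR³w)).

∀x ∀y ∀z ((xR²y ∧ xR²z) → ∃w (yRw ∧ zR³w))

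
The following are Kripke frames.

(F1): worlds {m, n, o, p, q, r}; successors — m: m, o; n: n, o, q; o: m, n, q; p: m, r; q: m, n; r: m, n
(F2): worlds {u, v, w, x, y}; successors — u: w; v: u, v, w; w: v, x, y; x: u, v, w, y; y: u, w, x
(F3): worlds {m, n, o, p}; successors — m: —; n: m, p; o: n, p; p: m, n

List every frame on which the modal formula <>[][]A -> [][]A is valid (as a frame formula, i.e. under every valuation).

(F1)

Frame correspondent (Sahlqvist): forall x forall y forall z ((xRy & x R^2 z) -> exists w (y R^2 w & z = w)) — i.e. a generalized confluence (Geach) condition.
(F1): condition met.
(F2): fails — vRu, vR²u but no t with uR²t and u=t.
(F3): fails — nRm, nR²m but no w with mR²w and m=w.
Valid on: (F1).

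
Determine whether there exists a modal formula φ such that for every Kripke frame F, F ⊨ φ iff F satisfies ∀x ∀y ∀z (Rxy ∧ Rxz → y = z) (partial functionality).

Yes — defined by ◇q → □q

The condition is partial functionality. A defining modal formula is ◇q → □q.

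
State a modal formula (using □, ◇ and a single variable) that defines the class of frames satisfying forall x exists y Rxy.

□s → ◇s

This is seriality; the standard corresponding axiom is D: □s → ◇s.
Suppose □s→◇s is valid. At any x set V(s)=W. Then □s at x, so ◇s at x, so x has a successor.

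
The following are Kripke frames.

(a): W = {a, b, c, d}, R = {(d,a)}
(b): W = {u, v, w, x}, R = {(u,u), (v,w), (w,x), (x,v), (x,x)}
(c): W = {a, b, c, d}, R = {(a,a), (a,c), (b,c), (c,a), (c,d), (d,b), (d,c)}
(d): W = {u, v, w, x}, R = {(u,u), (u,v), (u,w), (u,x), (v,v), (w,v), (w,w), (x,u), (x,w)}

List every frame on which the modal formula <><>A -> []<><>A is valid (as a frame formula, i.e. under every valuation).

(a)

Frame correspondent (Sahlqvist): forall x forall y forall z ((x R^2 y & xRz) -> exists w (y = w & z R^2 w)) — i.e. a generalized confluence (Geach) condition.
(a): ✓.
(b): fails — xR²v, xRv but no t with v=t and vR²t.
(c): fails — aR²d, aRc but no w with d=w and cR²w.
(d): fails — uR²u, uRv but no t with u=t and vR²t.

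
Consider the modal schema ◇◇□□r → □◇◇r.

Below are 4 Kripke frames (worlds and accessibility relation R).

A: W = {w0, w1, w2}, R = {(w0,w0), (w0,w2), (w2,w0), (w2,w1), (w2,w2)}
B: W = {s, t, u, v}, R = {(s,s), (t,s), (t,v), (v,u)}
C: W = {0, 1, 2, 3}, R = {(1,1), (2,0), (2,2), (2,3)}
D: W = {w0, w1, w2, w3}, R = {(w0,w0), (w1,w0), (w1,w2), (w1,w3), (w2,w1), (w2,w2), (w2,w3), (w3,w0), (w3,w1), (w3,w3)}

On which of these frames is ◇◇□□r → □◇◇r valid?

Frame correspondent (Sahlqvist): ∀x ∀y ∀z ((xR²y ∧ xRz) → ∃w (yR²w ∧ zR²w)) — i.e. a generalized confluence (Geach) condition.
A: fails — w0R²w1, w0Rw0 but no w with w1R²w and w0R²w.
B: fails — tR²s, tRv but no w with sR²w and vR²w.
C: fails — 2R²0, 2R0 but no w with 0R²w and 0R²w.
D: condition met.

D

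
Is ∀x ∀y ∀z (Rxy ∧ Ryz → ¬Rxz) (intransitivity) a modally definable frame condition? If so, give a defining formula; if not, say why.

Modal frame validity is preserved under surjective bounded morphisms.
The 7-cycle (worlds 0,1,2,3,4,5,6 with 0→1→2→3→4→5→6→0) is intransitive. Mapping every world to a single reflexive point • is a surjective bounded morphism; the reflexive point is not intransitive (R••∧R•• but R••).
So no modal formula (or set of formulas) defines exactly the intransitive frames.

Not modally definable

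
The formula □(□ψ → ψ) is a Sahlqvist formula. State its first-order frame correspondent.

Suppose □(□ψ→ψ) is valid. Take Rxy and set V(ψ)={w : Ryw}. Then at y, □ψ holds; since □(□ψ→ψ) at x, □ψ→ψ at y, so ψ at y, i.e. Ryy.
The converse is a direct semantic check.
So the correspondent is shift-reflexivity.

shift-reflexivity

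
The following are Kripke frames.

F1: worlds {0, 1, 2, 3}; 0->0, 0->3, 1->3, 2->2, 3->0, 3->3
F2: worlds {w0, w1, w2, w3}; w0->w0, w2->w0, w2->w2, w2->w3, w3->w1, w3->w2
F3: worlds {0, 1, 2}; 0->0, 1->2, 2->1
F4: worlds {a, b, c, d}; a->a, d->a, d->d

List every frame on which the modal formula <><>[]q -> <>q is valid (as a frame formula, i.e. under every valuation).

F1, F3, F4

The schema corresponds to a generalized confluence (Geach) condition: forall x forall y (x R^2 y -> exists w (yRw & xRw)).
F1: ✓.
F2: fails — w2R²w1 but no w with w1Rw and w2Rw.
F3: ✓.
F4: ✓.
Valid on: F1, F3, F4.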